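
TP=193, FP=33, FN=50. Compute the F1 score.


Precision = 193/226 = 0.854
Recall = 193/243 = 0.7942
F1 = 2·P·R/(P+R) = 2·TP/(2·TP+FP+FN) = 386/(386+33+50) = 386/469 = 0.823

0.823


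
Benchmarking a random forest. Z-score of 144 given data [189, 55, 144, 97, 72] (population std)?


μ = 111.4, σ = 49.0412
z = (144 - 111.4)/49.0412 = 0.6647

0.6647


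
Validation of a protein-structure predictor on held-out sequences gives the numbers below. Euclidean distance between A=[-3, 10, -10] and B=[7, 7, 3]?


d = √((-3-7)² + (10-7)² + (-10-3)²)
  = √(100 + 9 + 169)
  = √278 = 16.6733

16.6733


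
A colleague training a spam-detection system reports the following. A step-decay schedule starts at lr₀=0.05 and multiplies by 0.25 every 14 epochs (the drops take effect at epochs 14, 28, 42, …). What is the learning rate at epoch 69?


n_drops = ⌊69/14⌋ = 4
lr = 0.05·0.25^4 = 0.05·0.00390625 = 0.0001953125

0.0001953125


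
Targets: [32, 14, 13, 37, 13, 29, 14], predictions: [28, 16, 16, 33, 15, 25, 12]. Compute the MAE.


Absolute errors: |32-28|=4, |14-16|=2, |13-16|=3, |37-33|=4, |13-15|=2, |29-25|=4, |14-12|=2
Sum = 21
MAE = 21/7 = 3

3


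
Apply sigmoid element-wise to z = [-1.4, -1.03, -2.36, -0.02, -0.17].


σ(-1.4) = 1/(1+e^1.4) = 0.1978
σ(-1.03) = 1/(1+e^1.03) = 0.2631
σ(-2.36) = 1/(1+e^2.36) = 0.0863
σ(-0.02) = 1/(1+e^0.02) = 0.495
σ(-0.17) = 1/(1+e^0.17) = 0.4576
result = [0.1978, 0.2631, 0.0863, 0.495, 0.4576]

[0.1978, 0.2631, 0.0863, 0.495, 0.4576]


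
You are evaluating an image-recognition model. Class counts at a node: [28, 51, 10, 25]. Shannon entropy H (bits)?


Probabilities: [28/114, 51/114, 10/114, 25/114] ≈ [0.2456, 0.4474, 0.0877, 0.2193]
H = -((28/114)·log₂(28/114) + (51/114)·log₂(51/114) + (10/114)·log₂(10/114) + (25/114)·log₂(25/114))
  = 1.8047 bits

1.8047 bits


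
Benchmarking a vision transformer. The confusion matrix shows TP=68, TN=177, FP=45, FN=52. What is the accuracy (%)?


Accuracy = (TP+TN)/(TP+TN+FP+FN)
= (68+177)/(342)
= 245/342 = 71.64%

71.64%


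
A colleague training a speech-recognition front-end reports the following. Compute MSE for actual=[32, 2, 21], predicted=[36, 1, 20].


Squared errors: (32-36)²=16, (2-1)²=1, (21-20)²=1
Sum = 18
MSE = 18/3 = 6

6


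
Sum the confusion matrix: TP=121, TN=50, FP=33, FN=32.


Total = TP + TN + FP + FN
= 121 + 50 + 33 + 32
= 236
(Predicted positive: 154, predicted negative: 82)

236


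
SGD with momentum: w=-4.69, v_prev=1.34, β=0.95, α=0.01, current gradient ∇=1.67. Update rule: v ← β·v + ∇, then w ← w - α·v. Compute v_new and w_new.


v_new = 0.95·1.34 + 1.67 = 1.273 + 1.67 = 2.943
w_new = -4.69 - 0.01·2.943 = -4.69 - 0.02943 = -4.71943

v_new=2.943, w_new=-4.71943


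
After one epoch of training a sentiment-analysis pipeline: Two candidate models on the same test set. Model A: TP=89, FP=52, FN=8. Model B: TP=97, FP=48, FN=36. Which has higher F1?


Model A: P=89/141=0.6312, R=89/97=0.9175, F1=2PR/(P+R)=2TP/(2TP+FP+FN)=178/238=0.7479
Model B: P=97/145=0.669, R=97/133=0.7293, F1=2PR/(P+R)=2TP/(2TP+FP+FN)=194/278=0.6978
0.7479 > 0.6978 → Model A

Model A


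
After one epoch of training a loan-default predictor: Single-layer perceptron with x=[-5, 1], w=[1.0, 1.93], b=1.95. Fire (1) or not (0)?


z = (-5)·(1.0) + (1)·(1.93) + 1.95
  = -1.12
step(z) = 0 (z<0)

0


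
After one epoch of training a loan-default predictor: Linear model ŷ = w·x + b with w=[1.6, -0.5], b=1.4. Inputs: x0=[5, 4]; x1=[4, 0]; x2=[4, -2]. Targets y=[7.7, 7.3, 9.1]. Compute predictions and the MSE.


ŷ0 = (1.6)·(5) + (-0.5)·(4) + 1.4 = 7.4
ŷ1 = (1.6)·(4) + (-0.5)·(0) + 1.4 = 7.8
ŷ2 = (1.6)·(4) + (-0.5)·(-2) + 1.4 = 8.8
errors² = [0.09, 0.25, 0.09]
MSE = 0.4300/3 = 0.1433

0.1433


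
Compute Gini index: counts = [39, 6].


Probabilities: [39/45, 6/45] ≈ [0.8667, 0.1333]
Σpᵢ² = (1521 + 36)/45² = 1557/2025
Gini = 1 - Σpᵢ² = 1 - 1557/2025 = 0.2311

0.2311


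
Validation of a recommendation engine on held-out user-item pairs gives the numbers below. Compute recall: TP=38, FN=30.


Recall = TP/(TP+FN)
= 38/(38+30)
= 38/68 = 55.88%

55.88%


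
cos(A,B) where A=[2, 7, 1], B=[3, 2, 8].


A·B = 2·3 + 7·2 + 1·8 = 28
‖A‖ = √54 = 7.3485, ‖B‖ = √77 = 8.775
cos = 28/(√54·√77) = 28/√4158 = 0.4342

0.4342


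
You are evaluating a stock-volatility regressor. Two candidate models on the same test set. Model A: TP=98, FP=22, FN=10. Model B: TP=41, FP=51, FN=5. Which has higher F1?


Model A: P=98/120=0.8167, R=98/108=0.9074, F1=2PR/(P+R)=2TP/(2TP+FP+FN)=196/228=0.8596
Model B: P=41/92=0.4457, R=41/46=0.8913, F1=2PR/(P+R)=2TP/(2TP+FP+FN)=82/138=0.5942
0.8596 > 0.5942 → Model A

Model A


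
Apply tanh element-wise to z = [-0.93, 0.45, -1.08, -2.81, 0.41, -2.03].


tanh(-0.93) = -0.7306
tanh(0.45) = 0.4219
tanh(-1.08) = -0.7932
tanh(-2.81) = -0.9928
tanh(0.41) = 0.3885
tanh(-2.03) = -0.9661
result = [-0.7306, 0.4219, -0.7932, -0.9928, 0.3885, -0.9661]

[-0.7306, 0.4219, -0.7932, -0.9928, 0.3885, -0.9661]


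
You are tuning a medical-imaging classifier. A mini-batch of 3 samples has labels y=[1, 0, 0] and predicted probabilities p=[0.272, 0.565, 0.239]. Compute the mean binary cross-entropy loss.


L[0] = -ln(0.272) = 1.302
L[1] = -ln(1-0.565) = -ln(0.435) = 0.8324
L[2] = -ln(1-0.239) = -ln(0.761) = 0.2731
mean = (1.302 + 0.8324 + 0.2731)/3 = 0.8025

0.8025


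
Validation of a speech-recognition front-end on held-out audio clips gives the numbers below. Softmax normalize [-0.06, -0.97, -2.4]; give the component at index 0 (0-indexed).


Exponentials: e^-0.06=0.9418, e^-0.97=0.3791, e^-2.4=0.0907
Sum = 1.4116
Softmax = [0.6672, 0.2686, 0.0643]
p[0] = 0.9418/1.4116 = 0.6672

0.6672


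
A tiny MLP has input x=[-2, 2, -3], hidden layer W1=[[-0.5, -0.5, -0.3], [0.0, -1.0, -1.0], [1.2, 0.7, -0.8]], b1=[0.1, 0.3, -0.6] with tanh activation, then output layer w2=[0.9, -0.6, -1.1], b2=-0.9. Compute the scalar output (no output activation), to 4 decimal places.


z1[0] = (-0.5)·(-2) + (-0.5)·(2) + (-0.3)·(-3) + 0.1 = 1.0
z1[1] = (0.0)·(-2) + (-1.0)·(2) + (-1.0)·(-3) + 0.3 = 1.3
z1[2] = (1.2)·(-2) + (0.7)·(2) + (-0.8)·(-3) - 0.6 = 0.8
h = tanh(z1) = [0.7616, 0.8617, 0.664]
output = (0.9)·(0.7616) + (-0.6)·(0.8617) + (-1.1)·(0.664) - 0.9 = -1.462

-1.462


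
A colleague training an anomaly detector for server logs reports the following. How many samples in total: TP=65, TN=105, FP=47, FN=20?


Total = TP + TN + FP + FN
= 65 + 105 + 47 + 20
= 237
(Predicted positive: 112, predicted negative: 125)

237


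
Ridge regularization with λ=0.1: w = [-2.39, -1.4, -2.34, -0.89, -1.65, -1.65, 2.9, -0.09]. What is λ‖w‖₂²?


‖w‖₂² = (-2.39)² + (-1.4)² + (-2.34)² + (-0.89)² + (-1.65)² + (-1.65)² + (2.9)² + (-0.09)²
     = 5.7121 + 1.96 + 5.4756 + 0.7921 + 2.7225 + 2.7225 + 8.41 + 0.0081
     = 27.8029
λ·‖w‖₂² = 0.1·27.8029 = 2.78029

2.78029


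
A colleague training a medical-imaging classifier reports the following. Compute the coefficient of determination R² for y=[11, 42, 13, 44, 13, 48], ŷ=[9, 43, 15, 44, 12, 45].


ȳ = 28.5
SS_res = Σ(y-ŷ)² = 19
SS_tot = Σ(y-ȳ)² = 1589.5
R² = 1 - SS_res/SS_tot = 1 - 0.012 = 0.988

0.988


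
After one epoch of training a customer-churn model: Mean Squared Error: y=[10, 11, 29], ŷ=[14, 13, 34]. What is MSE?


Squared errors: (10-14)²=16, (11-13)²=4, (29-34)²=25
Sum = 45
MSE = 45/3 = 15

15


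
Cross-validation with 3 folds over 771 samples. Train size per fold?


Fold size = 771/3 = 257
Training per fold = 771 - 257 = 514

514


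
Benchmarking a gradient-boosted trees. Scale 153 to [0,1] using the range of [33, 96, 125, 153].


min=33, max=153
(153-33)/(153-33) = 120/120 = 1.0

1.0


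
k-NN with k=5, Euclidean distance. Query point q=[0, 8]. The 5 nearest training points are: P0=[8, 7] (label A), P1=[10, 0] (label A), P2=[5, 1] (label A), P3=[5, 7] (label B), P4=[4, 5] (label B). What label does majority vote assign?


d(q,P0) = 8.0623  (label A)
d(q,P1) = 12.8062  (label A)
d(q,P2) = 8.6023  (label A)
d(q,P3) = 5.099  (label B)
d(q,P4) = 5.0  (label B)
Votes: A=3, B=2
Majority → A

A


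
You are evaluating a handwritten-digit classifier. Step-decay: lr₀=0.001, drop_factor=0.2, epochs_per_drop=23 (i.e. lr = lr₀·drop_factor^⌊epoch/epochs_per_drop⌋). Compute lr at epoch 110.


n_drops = ⌊110/23⌋ = 4
lr = 0.001·0.2^4 = 0.001·0.0016 = 0.0000016

0.0000016


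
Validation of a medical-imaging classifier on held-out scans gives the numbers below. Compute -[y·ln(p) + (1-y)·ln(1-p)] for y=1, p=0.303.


BCE = -[y·ln(p) + (1-y)·ln(1-p)]
= -1·ln(0.303) - 0
= -ln(0.303) = 1.194

1.194


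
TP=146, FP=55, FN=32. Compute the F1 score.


Precision = 146/201 = 0.7264
Recall = 146/178 = 0.8202
F1 = 2·P·R/(P+R) = 2·TP/(2·TP+FP+FN) = 292/(292+55+32) = 292/379 = 0.7704

0.7704


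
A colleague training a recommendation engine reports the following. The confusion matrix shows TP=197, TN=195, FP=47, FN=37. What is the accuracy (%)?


Accuracy = (TP+TN)/(TP+TN+FP+FN)
= (197+195)/(476)
= 392/476 = 82.35%

82.35%


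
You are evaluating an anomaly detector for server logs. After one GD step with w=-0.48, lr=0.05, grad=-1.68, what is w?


w_new = w - α·∇
= -0.48 - 0.05·-1.68
= -0.48 + 0.084
= -0.396

-0.396


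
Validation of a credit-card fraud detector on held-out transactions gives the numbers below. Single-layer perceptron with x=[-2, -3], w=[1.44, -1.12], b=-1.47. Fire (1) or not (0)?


z = (-2)·(1.44) + (-3)·(-1.12) - 1.47
  = -0.99
step(z) = 0 (z<0)

0


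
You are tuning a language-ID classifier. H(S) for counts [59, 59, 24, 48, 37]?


Probabilities: [59/227, 59/227, 24/227, 48/227, 37/227] ≈ [0.2599, 0.2599, 0.1057, 0.2115, 0.163]
H = -((59/227)·log₂(59/227) + (59/227)·log₂(59/227) + (24/227)·log₂(24/227) + (48/227)·log₂(48/227) + (37/227)·log₂(37/227))
  = 2.2538 bits

2.2538 bits


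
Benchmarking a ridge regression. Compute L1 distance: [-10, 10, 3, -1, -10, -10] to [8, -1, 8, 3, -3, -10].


d = |-10-8| + |10+ 1| + |3-8| + |-1-3| + |-10+ 3| + |-10+ 10|
  = 18 + 11 + 5 + 4 + 7 + 0
  = 45

45


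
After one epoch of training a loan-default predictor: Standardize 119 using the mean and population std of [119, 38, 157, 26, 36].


μ = 75.2, σ = 52.822
z = (119 - 75.2)/52.822 = 0.8292

0.8292


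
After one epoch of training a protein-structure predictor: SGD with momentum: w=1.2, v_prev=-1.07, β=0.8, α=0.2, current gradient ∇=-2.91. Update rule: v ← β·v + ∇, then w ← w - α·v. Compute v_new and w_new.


v_new = 0.8·-1.07 - 2.91 = -0.856 - 2.91 = -3.766
w_new = 1.2 - 0.2·-3.766 = 1.2 + 0.7532 = 1.9532

v_new=-3.766, w_new=1.9532


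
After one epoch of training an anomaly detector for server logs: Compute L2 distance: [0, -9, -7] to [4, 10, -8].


d = √((0-4)² + (-9-10)² + (-7+ 8)²)
  = √(16 + 361 + 1)
  = √378 = 19.4422

19.4422


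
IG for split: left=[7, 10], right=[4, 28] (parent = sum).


Parent = [11, 38], H_parent = 0.7683
H_left = 0.9774 (n=17), H_right = 0.5436 (n=32)
H_children = (17/49)·0.9774 + (32/49)·0.5436 = 0.6941
IG = 0.7683 - 0.6941 = 0.0742

0.0742


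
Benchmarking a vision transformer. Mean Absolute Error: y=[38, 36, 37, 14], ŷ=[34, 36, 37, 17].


Absolute errors: |38-34|=4, |36-36|=0, |37-37|=0, |14-17|=3
Sum = 7
MAE = 7/4 = 7/4

7/4


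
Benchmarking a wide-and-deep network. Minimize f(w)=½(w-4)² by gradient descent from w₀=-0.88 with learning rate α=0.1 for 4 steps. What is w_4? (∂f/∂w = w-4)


step 1: grad = -0.88-4 = -4.88; w = -0.88 - 0.1·(-4.88) = -0.392
step 2: grad = -0.392-4 = -4.392; w = -0.392 - 0.1·(-4.392) = 0.0472
step 3: grad = 0.0472-4 = -3.9528; w = 0.0472 - 0.1·(-3.9528) = 0.44248
step 4: grad = 0.44248-4 = -3.55752; w = 0.44248 - 0.1·(-3.55752) = 0.798232

0.798232


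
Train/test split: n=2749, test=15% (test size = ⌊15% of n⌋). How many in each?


Test = ⌊2749·15/100⌋ = 412
Train = 2749 - 412 = 2337

Train: 2337, Test: 412


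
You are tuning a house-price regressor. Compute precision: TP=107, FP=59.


Precision = TP/(TP+FP)
= 107/(107+59)
= 107/166 = 64.46%

64.46%


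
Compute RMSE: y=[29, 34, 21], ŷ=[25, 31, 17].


MSE = 41/3 = 13.6667
RMSE = √(41/3) = 3.6968

3.6968


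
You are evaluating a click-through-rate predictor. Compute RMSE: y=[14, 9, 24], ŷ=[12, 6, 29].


MSE = 38/3 = 12.6667
RMSE = √(38/3) = 3.559

3.559


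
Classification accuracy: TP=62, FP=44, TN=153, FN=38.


Accuracy = (TP+TN)/(TP+TN+FP+FN)
= (62+153)/(297)
= 215/297 = 72.39%

72.39%


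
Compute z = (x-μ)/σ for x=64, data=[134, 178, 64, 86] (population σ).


μ = 115.5, σ = 44.0766
z = (64 - 115.5)/44.0766 = -1.1684

-1.1684


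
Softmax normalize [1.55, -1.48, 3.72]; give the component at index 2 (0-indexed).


Exponentials: e^1.55=4.7115, e^-1.48=0.2276, e^3.72=41.2644
Sum = 46.2035
Softmax = [0.102, 0.0049, 0.8931]
p[2] = 41.2644/46.2035 = 0.8931

0.8931


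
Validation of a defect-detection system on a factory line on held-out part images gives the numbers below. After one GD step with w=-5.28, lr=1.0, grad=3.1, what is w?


w_new = w - α·∇
= -5.28 - 1.0·3.1
= -5.28 - 3.1
= -8.38

-8.38


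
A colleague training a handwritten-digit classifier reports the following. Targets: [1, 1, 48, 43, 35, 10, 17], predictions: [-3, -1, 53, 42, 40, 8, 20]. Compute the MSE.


Squared errors: (1+ 3)²=16, (1+ 1)²=4, (48-53)²=25, (43-42)²=1, (35-40)²=25, (10-8)²=4, (17-20)²=9
Sum = 84
MSE = 84/7 = 12

12


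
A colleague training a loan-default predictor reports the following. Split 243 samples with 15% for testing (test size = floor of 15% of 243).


Test = ⌊243·15/100⌋ = 36
Train = 243 - 36 = 207

Train: 207, Test: 36


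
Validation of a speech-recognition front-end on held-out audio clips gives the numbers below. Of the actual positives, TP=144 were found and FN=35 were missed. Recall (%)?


Recall = TP/(TP+FN)
= 144/(144+35)
= 144/179 = 80.45%

80.45%


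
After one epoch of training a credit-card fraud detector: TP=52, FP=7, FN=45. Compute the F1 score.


Precision = 52/59 = 0.8814
Recall = 52/97 = 0.5361
F1 = 2·P·R/(P+R) = 2·TP/(2·TP+FP+FN) = 104/(104+7+45) = 104/156 = 0.6667

0.6667


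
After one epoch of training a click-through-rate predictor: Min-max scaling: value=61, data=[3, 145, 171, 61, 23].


min=3, max=171
(61-3)/(171-3) = 58/168 = 0.3452

0.3452


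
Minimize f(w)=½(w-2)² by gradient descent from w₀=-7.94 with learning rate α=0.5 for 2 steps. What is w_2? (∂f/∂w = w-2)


step 1: grad = -7.94-2 = -9.94; w = -7.94 - 0.5·(-9.94) = -2.97
step 2: grad = -2.97-2 = -4.97; w = -2.97 - 0.5·(-4.97) = -0.485

-0.485


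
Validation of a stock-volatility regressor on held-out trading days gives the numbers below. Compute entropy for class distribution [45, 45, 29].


Probabilities: [45/119, 45/119, 29/119] ≈ [0.3782, 0.3782, 0.2437]
H = -((45/119)·log₂(45/119) + (45/119)·log₂(45/119) + (29/119)·log₂(29/119))
  = 1.5574 bits

1.5574 bits


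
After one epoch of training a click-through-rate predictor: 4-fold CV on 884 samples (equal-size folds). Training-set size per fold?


Fold size = 884/4 = 221
Training per fold = 884 - 221 = 663

663


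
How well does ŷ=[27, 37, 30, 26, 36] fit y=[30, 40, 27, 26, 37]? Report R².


ȳ = 32
SS_res = Σ(y-ŷ)² = 28
SS_tot = Σ(y-ȳ)² = 154
R² = 1 - SS_res/SS_tot = 1 - 0.1818 = 0.8182

0.8182


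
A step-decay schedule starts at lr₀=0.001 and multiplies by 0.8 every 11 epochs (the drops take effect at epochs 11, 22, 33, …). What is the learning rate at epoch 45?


n_drops = ⌊45/11⌋ = 4
lr = 0.001·0.8^4 = 0.001·0.4096 = 0.0004096

0.0004096


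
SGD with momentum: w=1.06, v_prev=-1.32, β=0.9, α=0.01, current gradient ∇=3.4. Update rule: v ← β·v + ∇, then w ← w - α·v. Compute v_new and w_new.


v_new = 0.9·-1.32 + 3.4 = -1.188 + 3.4 = 2.212
w_new = 1.06 - 0.01·2.212 = 1.06 - 0.02212 = 1.03788

v_new=2.212, w_new=1.03788


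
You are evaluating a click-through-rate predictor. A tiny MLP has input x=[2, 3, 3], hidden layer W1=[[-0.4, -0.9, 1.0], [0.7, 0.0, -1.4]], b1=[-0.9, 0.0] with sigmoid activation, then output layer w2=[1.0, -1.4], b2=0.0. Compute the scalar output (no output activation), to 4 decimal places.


z1[0] = (-0.4)·(2) + (-0.9)·(3) + (1.0)·(3) - 0.9 = -1.4
z1[1] = (0.7)·(2) + (0.0)·(3) + (-1.4)·(3) + 0.0 = -2.8
h = sigmoid(z1) = [0.1978, 0.0573]
output = (1.0)·(0.1978) + (-1.4)·(0.0573) + 0.0 = 0.1176

0.1176


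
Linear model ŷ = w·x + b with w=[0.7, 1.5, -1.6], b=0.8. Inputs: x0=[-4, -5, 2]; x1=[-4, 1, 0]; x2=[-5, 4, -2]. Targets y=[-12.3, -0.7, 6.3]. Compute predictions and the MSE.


ŷ0 = (0.7)·(-4) + (1.5)·(-5) + (-1.6)·(2) + 0.8 = -12.7
ŷ1 = (0.7)·(-4) + (1.5)·(1) + (-1.6)·(0) + 0.8 = -0.5
ŷ2 = (0.7)·(-5) + (1.5)·(4) + (-1.6)·(-2) + 0.8 = 6.5
errors² = [0.16, 0.04, 0.04]
MSE = 0.2400/3 = 0.08

0.08


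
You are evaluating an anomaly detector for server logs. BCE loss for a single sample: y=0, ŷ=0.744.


BCE = -[y·ln(p) + (1-y)·ln(1-p)]
= -0 - 1·ln(1-0.744)
= -ln(0.256) = 1.3626

1.3626


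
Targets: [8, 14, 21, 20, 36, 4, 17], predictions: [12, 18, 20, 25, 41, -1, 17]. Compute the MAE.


Absolute errors: |8-12|=4, |14-18|=4, |21-20|=1, |20-25|=5, |36-41|=5, |4+ 1|=5, |17-17|=0
Sum = 24
MAE = 24/7 = 24/7

24/7


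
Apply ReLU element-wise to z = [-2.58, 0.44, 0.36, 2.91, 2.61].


ReLU(-2.58) = max(0, -2.58) = 0.0
ReLU(0.44) = max(0, 0.44) = 0.44
ReLU(0.36) = max(0, 0.36) = 0.36
ReLU(2.91) = max(0, 2.91) = 2.91
ReLU(2.61) = max(0, 2.61) = 2.61
result = [0.0, 0.44, 0.36, 2.91, 2.61]

[0.0, 0.44, 0.36, 2.91, 2.61]


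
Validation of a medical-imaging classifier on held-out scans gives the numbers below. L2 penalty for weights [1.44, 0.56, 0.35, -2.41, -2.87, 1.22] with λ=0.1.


‖w‖₂² = (1.44)² + (0.56)² + (0.35)² + (-2.41)² + (-2.87)² + (1.22)²
     = 2.0736 + 0.3136 + 0.1225 + 5.8081 + 8.2369 + 1.4884
     = 18.0431
λ·‖w‖₂² = 0.1·18.0431 = 1.80431

1.80431


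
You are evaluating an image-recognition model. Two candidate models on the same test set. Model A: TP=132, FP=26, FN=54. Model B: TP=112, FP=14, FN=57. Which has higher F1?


Model A: P=132/158=0.8354, R=132/186=0.7097, F1=2PR/(P+R)=2TP/(2TP+FP+FN)=264/344=0.7674
Model B: P=112/126=0.8889, R=112/169=0.6627, F1=2PR/(P+R)=2TP/(2TP+FP+FN)=224/295=0.7593
0.7674 > 0.7593 → Model A

Model A


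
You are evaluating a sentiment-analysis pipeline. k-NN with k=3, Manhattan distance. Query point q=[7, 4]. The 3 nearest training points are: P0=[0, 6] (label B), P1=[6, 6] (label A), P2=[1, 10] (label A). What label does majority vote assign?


d(q,P0) = 9  (label B)
d(q,P1) = 3  (label A)
d(q,P2) = 12  (label A)
Votes: A=2, B=1
Majority → A

A


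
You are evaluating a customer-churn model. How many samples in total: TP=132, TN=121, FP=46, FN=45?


Total = TP + TN + FP + FN
= 132 + 121 + 46 + 45
= 344
(Predicted positive: 178, predicted negative: 166)

344


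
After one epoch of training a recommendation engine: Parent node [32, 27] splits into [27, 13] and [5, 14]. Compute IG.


Parent = [32, 27], H_parent = 0.9948
H_left = 0.9097 (n=40), H_right = 0.8315 (n=19)
H_children = (40/59)·0.9097 + (19/59)·0.8315 = 0.8845
IG = 0.9948 - 0.8845 = 0.1103

0.1103


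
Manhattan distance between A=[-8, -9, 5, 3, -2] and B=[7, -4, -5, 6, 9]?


d = |-8-7| + |-9+ 4| + |5+ 5| + |3-6| + |-2-9|
  = 15 + 5 + 10 + 3 + 11
  = 44

44


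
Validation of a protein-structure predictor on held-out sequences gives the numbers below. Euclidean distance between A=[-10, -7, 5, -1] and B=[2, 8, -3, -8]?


d = √((-10-2)² + (-7-8)² + (5+ 3)² + (-1+ 8)²)
  = √(144 + 225 + 64 + 49)
  = √482 = 21.9545

21.9545


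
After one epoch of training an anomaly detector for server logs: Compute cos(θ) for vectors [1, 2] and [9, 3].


A·B = 1·9 + 2·3 = 15
‖A‖ = √5 = 2.2361, ‖B‖ = √90 = 9.4868
cos = 15/(√5·√90) = 15/√450 = 0.7071

0.7071


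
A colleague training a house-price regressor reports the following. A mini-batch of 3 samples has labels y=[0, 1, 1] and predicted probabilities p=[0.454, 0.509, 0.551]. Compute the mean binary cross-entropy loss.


L[0] = -ln(1-0.454) = -ln(0.546) = 0.6051
L[1] = -ln(0.509) = 0.6753
L[2] = -ln(0.551) = 0.596
mean = (0.6051 + 0.6753 + 0.596)/3 = 0.6255

0.6255


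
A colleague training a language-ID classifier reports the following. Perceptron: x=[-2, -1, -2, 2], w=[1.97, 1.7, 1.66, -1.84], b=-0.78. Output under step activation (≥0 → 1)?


z = (-2)·(1.97) + (-1)·(1.7) + (-2)·(1.66) + (2)·(-1.84) - 0.78
  = -13.42
step(z) = 0 (z<0)

0


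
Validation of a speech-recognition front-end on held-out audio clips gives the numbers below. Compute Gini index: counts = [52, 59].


Probabilities: [52/111, 59/111] ≈ [0.4685, 0.5315]
Σpᵢ² = (2704 + 3481)/111² = 6185/12321
Gini = 1 - Σpᵢ² = 1 - 6185/12321 = 0.498

0.498


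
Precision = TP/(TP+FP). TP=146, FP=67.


Precision = TP/(TP+FP)
= 146/(146+67)
= 146/213 = 68.54%

68.54%


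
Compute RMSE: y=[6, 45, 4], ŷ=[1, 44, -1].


MSE = 51/3 = 17
RMSE = √(51/3) = 4.1231

4.1231


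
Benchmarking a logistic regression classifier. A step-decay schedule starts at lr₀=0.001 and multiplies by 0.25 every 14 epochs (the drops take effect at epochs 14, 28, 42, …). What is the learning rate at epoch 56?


n_drops = ⌊56/14⌋ = 4
lr = 0.001·0.25^4 = 0.001·0.00390625 = 0.00000390625

0.00000390625


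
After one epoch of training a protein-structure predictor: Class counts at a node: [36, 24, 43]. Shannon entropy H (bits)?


Probabilities: [36/103, 24/103, 43/103] ≈ [0.3495, 0.233, 0.4175]
H = -((36/103)·log₂(36/103) + (24/103)·log₂(24/103) + (43/103)·log₂(43/103))
  = 1.5459 bits

1.5459 bits


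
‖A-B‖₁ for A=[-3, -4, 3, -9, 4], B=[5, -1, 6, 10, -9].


d = |-3-5| + |-4+ 1| + |3-6| + |-9-10| + |4+ 9|
  = 8 + 3 + 3 + 19 + 13
  = 46

46


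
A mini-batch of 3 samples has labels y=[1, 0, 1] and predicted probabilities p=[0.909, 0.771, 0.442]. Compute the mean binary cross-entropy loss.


L[0] = -ln(0.909) = 0.0954
L[1] = -ln(1-0.771) = -ln(0.229) = 1.474
L[2] = -ln(0.442) = 0.8164
mean = (0.0954 + 1.474 + 0.8164)/3 = 0.7953

0.7953


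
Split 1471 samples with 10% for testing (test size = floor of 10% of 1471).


Test = ⌊1471·10/100⌋ = 147
Train = 1471 - 147 = 1324

Train: 1324, Test: 147


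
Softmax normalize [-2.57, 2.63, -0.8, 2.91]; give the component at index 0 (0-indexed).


Exponentials: e^-2.57=0.0765, e^2.63=13.8738, e^-0.8=0.4493, e^2.91=18.3568
Sum = 32.7564
Softmax = [0.0023, 0.4235, 0.0137, 0.5604]
p[0] = 0.0765/32.7564 = 0.0023

0.0023


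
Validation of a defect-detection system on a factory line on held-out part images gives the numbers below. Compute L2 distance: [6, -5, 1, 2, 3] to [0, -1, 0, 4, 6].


d = √((6-0)² + (-5+ 1)² + (1-0)² + (2-4)² + (3-6)²)
  = √(36 + 16 + 1 + 4 + 9)
  = √66 = 8.124

8.124


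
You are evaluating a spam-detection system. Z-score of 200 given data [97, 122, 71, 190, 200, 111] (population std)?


μ = 131.8333, σ = 47.3899
z = (200 - 131.8333)/47.3899 = 1.4384

1.4384


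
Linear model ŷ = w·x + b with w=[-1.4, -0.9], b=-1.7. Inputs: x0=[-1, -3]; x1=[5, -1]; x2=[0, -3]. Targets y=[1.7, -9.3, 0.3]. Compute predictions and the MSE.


ŷ0 = (-1.4)·(-1) + (-0.9)·(-3) - 1.7 = 2.4
ŷ1 = (-1.4)·(5) + (-0.9)·(-1) - 1.7 = -7.8
ŷ2 = (-1.4)·(0) + (-0.9)·(-3) - 1.7 = 1.0
errors² = [0.49, 2.25, 0.49]
MSE = 3.2300/3 = 1.0767

1.0767


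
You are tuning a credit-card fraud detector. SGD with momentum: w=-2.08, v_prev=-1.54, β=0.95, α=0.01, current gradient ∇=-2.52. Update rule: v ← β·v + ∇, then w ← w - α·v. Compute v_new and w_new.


v_new = 0.95·-1.54 - 2.52 = -1.463 - 2.52 = -3.983
w_new = -2.08 - 0.01·-3.983 = -2.08 + 0.03983 = -2.04017

v_new=-3.983, w_new=-2.04017


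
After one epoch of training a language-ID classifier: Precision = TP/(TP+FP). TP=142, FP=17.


Precision = TP/(TP+FP)
= 142/(142+17)
= 142/159 = 89.31%

89.31%


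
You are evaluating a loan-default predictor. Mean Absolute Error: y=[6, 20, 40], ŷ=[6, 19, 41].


Absolute errors: |6-6|=0, |20-19|=1, |40-41|=1
Sum = 2
MAE = 2/3 = 2/3

2/3


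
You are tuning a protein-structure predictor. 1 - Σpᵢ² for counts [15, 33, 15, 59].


Probabilities: [15/122, 33/122, 15/122, 59/122] ≈ [0.123, 0.2705, 0.123, 0.4836]
Σpᵢ² = (225 + 1089 + 225 + 3481)/122² = 5020/14884
Gini = 1 - Σpᵢ² = 1 - 5020/14884 = 0.6627

0.6627


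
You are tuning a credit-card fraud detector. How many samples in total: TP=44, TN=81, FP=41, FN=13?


Total = TP + TN + FP + FN
= 44 + 81 + 41 + 13
= 179
(Predicted positive: 85, predicted negative: 94)

179


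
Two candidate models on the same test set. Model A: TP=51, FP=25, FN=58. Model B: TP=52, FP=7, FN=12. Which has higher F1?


Model A: P=51/76=0.6711, R=51/109=0.4679, F1=2PR/(P+R)=2TP/(2TP+FP+FN)=102/185=0.5514
Model B: P=52/59=0.8814, R=52/64=0.8125, F1=2PR/(P+R)=2TP/(2TP+FP+FN)=104/123=0.8455
0.5514 < 0.8455 → Model B

Model B


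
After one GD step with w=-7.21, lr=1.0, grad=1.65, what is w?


w_new = w - α·∇
= -7.21 - 1.0·1.65
= -7.21 - 1.65
= -8.86

-8.86


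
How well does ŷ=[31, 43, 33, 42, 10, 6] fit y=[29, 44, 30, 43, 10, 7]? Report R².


ȳ = 27.1667
SS_res = Σ(y-ŷ)² = 16
SS_tot = Σ(y-ȳ)² = 1246.83
R² = 1 - SS_res/SS_tot = 1 - 0.0128 = 0.9872

0.9872


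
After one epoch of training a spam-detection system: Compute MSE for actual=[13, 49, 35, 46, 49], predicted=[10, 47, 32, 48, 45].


Squared errors: (13-10)²=9, (49-47)²=4, (35-32)²=9, (46-48)²=4, (49-45)²=16
Sum = 42
MSE = 42/5 = 42/5

42/5


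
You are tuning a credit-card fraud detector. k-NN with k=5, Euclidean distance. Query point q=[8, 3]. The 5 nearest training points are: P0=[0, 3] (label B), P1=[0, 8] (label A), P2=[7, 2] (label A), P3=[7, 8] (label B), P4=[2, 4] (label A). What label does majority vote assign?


d(q,P0) = 8.0  (label B)
d(q,P1) = 9.434  (label A)
d(q,P2) = 1.4142  (label A)
d(q,P3) = 5.099  (label B)
d(q,P4) = 6.0828  (label A)
Votes: A=3, B=2
Majority → A

A


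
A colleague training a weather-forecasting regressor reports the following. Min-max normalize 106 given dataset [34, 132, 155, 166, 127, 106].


min=34, max=166
(106-34)/(166-34) = 72/132 = 0.5455

0.5455


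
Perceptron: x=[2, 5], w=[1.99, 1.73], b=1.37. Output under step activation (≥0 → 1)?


z = (2)·(1.99) + (5)·(1.73) + 1.37
  = 14.0
step(z) = 1 (z≥0)

1


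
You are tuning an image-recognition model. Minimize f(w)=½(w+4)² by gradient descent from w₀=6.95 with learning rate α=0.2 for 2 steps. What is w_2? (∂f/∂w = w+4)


step 1: grad = 6.95+4 = 10.95; w = 6.95 - 0.2·(10.95) = 4.76
step 2: grad = 4.76+4 = 8.76; w = 4.76 - 0.2·(8.76) = 3.008

3.008


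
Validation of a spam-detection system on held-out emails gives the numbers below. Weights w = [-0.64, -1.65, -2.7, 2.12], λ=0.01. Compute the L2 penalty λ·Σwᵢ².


‖w‖₂² = (-0.64)² + (-1.65)² + (-2.7)² + (2.12)²
     = 0.4096 + 2.7225 + 7.29 + 4.4944
     = 14.9165
λ·‖w‖₂² = 0.01·14.9165 = 0.149165

0.149165


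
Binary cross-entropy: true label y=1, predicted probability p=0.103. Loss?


BCE = -[y·ln(p) + (1-y)·ln(1-p)]
= -1·ln(0.103) - 0
= -ln(0.103) = 2.273

2.273


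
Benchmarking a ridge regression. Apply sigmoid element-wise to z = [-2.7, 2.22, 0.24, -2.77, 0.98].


σ(-2.7) = 1/(1+e^2.7) = 0.063
σ(2.22) = 1/(1+e^-2.22) = 0.902
σ(0.24) = 1/(1+e^-0.24) = 0.5597
σ(-2.77) = 1/(1+e^2.77) = 0.059
σ(0.98) = 1/(1+e^-0.98) = 0.7271
result = [0.063, 0.902, 0.5597, 0.059, 0.7271]

[0.063, 0.902, 0.5597, 0.059, 0.7271]


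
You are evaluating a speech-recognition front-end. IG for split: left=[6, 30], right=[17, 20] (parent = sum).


Parent = [23, 50], H_parent = 0.8989
H_left = 0.65 (n=36), H_right = 0.9953 (n=37)
H_children = (36/73)·0.65 + (37/73)·0.9953 = 0.825
IG = 0.8989 - 0.825 = 0.0739

0.0739


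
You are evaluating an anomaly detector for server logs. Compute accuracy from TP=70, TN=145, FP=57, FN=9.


Accuracy = (TP+TN)/(TP+TN+FP+FN)
= (70+145)/(281)
= 215/281 = 76.51%

76.51%


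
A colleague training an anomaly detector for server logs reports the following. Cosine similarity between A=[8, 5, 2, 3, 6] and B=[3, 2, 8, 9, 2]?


A·B = 8·3 + 5·2 + 2·8 + 3·9 + 6·2 = 89
‖A‖ = √138 = 11.7473, ‖B‖ = √162 = 12.7279
cos = 89/(√138·√162) = 89/√22356 = 0.5952

0.5952


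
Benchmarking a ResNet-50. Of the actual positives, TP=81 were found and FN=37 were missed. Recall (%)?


Recall = TP/(TP+FN)
= 81/(81+37)
= 81/118 = 68.64%

68.64%


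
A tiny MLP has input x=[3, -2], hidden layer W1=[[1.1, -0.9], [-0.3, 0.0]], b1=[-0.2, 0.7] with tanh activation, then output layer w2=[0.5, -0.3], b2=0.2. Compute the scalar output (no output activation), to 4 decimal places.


z1[0] = (1.1)·(3) + (-0.9)·(-2) - 0.2 = 4.9
z1[1] = (-0.3)·(3) + (0.0)·(-2) + 0.7 = -0.2
h = tanh(z1) = [0.9999, -0.1974]
output = (0.5)·(0.9999) + (-0.3)·(-0.1974) + 0.2 = 0.7592

0.7592


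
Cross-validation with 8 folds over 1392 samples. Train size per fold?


Fold size = 1392/8 = 174
Training per fold = 1392 - 174 = 1218

1218


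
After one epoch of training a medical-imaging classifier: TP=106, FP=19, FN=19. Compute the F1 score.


Precision = 106/125 = 0.848
Recall = 106/125 = 0.848
F1 = 2·P·R/(P+R) = 2·TP/(2·TP+FP+FN) = 212/(212+19+19) = 212/250 = 0.848

0.848


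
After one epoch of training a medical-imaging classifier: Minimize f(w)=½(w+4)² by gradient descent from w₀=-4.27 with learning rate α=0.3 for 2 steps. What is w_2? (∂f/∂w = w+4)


step 1: grad = -4.27+4 = -0.27; w = -4.27 - 0.3·(-0.27) = -4.189
step 2: grad = -4.189+4 = -0.189; w = -4.189 - 0.3·(-0.189) = -4.1323

-4.1323


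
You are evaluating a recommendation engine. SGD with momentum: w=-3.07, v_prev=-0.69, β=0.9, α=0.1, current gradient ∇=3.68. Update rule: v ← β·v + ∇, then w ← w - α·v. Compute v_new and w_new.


v_new = 0.9·-0.69 + 3.68 = -0.621 + 3.68 = 3.059
w_new = -3.07 - 0.1·3.059 = -3.07 - 0.3059 = -3.3759

v_new=3.059, w_new=-3.3759


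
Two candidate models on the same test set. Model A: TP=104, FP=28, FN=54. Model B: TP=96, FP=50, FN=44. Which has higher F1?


Model A: P=104/132=0.7879, R=104/158=0.6582, F1=2PR/(P+R)=2TP/(2TP+FP+FN)=208/290=0.7172
Model B: P=96/146=0.6575, R=96/140=0.6857, F1=2PR/(P+R)=2TP/(2TP+FP+FN)=192/286=0.6713
0.7172 > 0.6713 → Model A

Model A


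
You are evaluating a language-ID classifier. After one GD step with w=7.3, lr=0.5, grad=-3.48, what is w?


w_new = w - α·∇
= 7.3 - 0.5·-3.48
= 7.3 + 1.74
= 9.04

9.04


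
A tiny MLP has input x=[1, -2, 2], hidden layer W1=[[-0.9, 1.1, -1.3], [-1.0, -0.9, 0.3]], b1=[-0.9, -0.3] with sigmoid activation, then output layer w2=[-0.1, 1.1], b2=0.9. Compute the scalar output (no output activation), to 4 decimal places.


z1[0] = (-0.9)·(1) + (1.1)·(-2) + (-1.3)·(2) - 0.9 = -6.6
z1[1] = (-1.0)·(1) + (-0.9)·(-2) + (0.3)·(2) - 0.3 = 1.1
h = sigmoid(z1) = [0.0014, 0.7503]
output = (-0.1)·(0.0014) + (1.1)·(0.7503) + 0.9 = 1.7252

1.7252


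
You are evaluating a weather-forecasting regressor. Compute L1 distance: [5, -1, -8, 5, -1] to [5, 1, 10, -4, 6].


d = |5-5| + |-1-1| + |-8-10| + |5+ 4| + |-1-6|
  = 0 + 2 + 18 + 9 + 7
  = 36

36


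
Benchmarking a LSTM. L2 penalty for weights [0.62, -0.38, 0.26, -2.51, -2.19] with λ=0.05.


‖w‖₂² = (0.62)² + (-0.38)² + (0.26)² + (-2.51)² + (-2.19)²
     = 0.3844 + 0.1444 + 0.0676 + 6.3001 + 4.7961
     = 11.6926
λ·‖w‖₂² = 0.05·11.6926 = 0.58463

0.58463


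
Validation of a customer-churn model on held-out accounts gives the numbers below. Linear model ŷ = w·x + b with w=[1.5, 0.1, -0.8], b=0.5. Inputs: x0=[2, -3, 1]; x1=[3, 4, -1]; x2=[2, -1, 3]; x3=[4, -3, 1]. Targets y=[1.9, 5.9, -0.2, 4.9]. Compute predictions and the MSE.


ŷ0 = (1.5)·(2) + (0.1)·(-3) + (-0.8)·(1) + 0.5 = 2.4
ŷ1 = (1.5)·(3) + (0.1)·(4) + (-0.8)·(-1) + 0.5 = 6.2
ŷ2 = (1.5)·(2) + (0.1)·(-1) + (-0.8)·(3) + 0.5 = 1.0
ŷ3 = (1.5)·(4) + (0.1)·(-3) + (-0.8)·(1) + 0.5 = 5.4
errors² = [0.25, 0.09, 1.44, 0.25]
MSE = 2.0300/4 = 0.5075

0.5075


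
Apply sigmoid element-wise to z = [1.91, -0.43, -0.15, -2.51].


σ(1.91) = 1/(1+e^-1.91) = 0.871
σ(-0.43) = 1/(1+e^0.43) = 0.3941
σ(-0.15) = 1/(1+e^0.15) = 0.4626
σ(-2.51) = 1/(1+e^2.51) = 0.0752
result = [0.871, 0.3941, 0.4626, 0.0752]

[0.871, 0.3941, 0.4626, 0.0752]


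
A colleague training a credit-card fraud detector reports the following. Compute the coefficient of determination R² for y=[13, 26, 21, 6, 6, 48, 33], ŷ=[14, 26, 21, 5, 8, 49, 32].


ȳ = 21.8571
SS_res = Σ(y-ŷ)² = 8
SS_tot = Σ(y-ȳ)² = 1406.86
R² = 1 - SS_res/SS_tot = 1 - 0.0057 = 0.9943

0.9943


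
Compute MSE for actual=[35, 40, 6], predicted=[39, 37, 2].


Squared errors: (35-39)²=16, (40-37)²=9, (6-2)²=16
Sum = 41
MSE = 41/3 = 41/3

41/3


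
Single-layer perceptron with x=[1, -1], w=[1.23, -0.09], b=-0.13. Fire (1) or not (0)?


z = (1)·(1.23) + (-1)·(-0.09) - 0.13
  = 1.19
step(z) = 1 (z≥0)

1


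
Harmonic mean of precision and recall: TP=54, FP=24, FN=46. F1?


Precision = 54/78 = 0.6923
Recall = 54/100 = 0.54
F1 = 2·P·R/(P+R) = 2·TP/(2·TP+FP+FN) = 108/(108+24+46) = 108/178 = 0.6067

0.6067


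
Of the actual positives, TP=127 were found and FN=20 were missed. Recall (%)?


Recall = TP/(TP+FN)
= 127/(127+20)
= 127/147 = 86.39%

86.39%


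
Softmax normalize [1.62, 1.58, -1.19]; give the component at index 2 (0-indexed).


Exponentials: e^1.62=5.0531, e^1.58=4.855, e^-1.19=0.3042
Sum = 10.2123
Softmax = [0.4948, 0.4754, 0.0298]
p[2] = 0.3042/10.2123 = 0.0298

0.0298


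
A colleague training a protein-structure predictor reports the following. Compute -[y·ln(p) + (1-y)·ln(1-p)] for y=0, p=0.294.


BCE = -[y·ln(p) + (1-y)·ln(1-p)]
= -0 - 1·ln(1-0.294)
= -ln(0.706) = 0.3481

0.3481


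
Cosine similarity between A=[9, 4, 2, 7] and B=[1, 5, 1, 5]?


A·B = 9·1 + 4·5 + 2·1 + 7·5 = 66
‖A‖ = √150 = 12.2474, ‖B‖ = √52 = 7.2111
cos = 66/(√150·√52) = 66/√7800 = 0.7473

0.7473


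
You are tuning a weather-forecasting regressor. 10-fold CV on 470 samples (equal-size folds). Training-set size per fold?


Fold size = 470/10 = 47
Training per fold = 470 - 47 = 423

423


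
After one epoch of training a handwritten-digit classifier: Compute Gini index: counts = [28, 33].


Probabilities: [28/61, 33/61] ≈ [0.459, 0.541]
Σpᵢ² = (784 + 1089)/61² = 1873/3721
Gini = 1 - Σpᵢ² = 1 - 1873/3721 = 0.4966

0.4966


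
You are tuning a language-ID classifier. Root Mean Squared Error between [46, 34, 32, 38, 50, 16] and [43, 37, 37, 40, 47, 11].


MSE = 81/6 = 13.5
RMSE = √(81/6) = 3.6742

3.6742


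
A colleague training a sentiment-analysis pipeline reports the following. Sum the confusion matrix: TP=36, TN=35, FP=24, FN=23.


Total = TP + TN + FP + FN
= 36 + 35 + 24 + 23
= 118
(Predicted positive: 60, predicted negative: 58)

118


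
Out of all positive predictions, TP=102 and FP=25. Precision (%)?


Precision = TP/(TP+FP)
= 102/(102+25)
= 102/127 = 80.31%

80.31%


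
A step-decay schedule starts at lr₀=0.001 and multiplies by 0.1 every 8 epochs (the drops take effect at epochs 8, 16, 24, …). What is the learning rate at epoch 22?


n_drops = ⌊22/8⌋ = 2
lr = 0.001·0.1^2 = 0.001·0.01 = 0.00001

0.00001


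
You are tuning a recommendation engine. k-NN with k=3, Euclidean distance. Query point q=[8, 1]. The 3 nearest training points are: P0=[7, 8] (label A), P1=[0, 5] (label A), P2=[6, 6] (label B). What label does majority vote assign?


d(q,P0) = 7.0711  (label A)
d(q,P1) = 8.9443  (label A)
d(q,P2) = 5.3852  (label B)
Votes: A=2, B=1
Majority → A

A


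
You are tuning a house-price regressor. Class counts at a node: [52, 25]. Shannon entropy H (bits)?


Probabilities: [52/77, 25/77] ≈ [0.6753, 0.3247]
H = -((52/77)·log₂(52/77) + (25/77)·log₂(25/77))
  = 0.9094 bits

0.9094 bits


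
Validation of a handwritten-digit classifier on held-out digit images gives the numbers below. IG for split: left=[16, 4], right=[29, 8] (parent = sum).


Parent = [45, 12], H_parent = 0.7425
H_left = 0.7219 (n=20), H_right = 0.7532 (n=37)
H_children = (20/57)·0.7219 + (37/57)·0.7532 = 0.7422
IG = 0.7425 - 0.7422 = 0.0003

0.0003


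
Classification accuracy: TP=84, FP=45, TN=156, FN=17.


Accuracy = (TP+TN)/(TP+TN+FP+FN)
= (84+156)/(302)
= 240/302 = 79.47%

79.47%


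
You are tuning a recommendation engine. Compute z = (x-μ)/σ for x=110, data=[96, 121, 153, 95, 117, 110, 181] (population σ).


μ = 124.7143, σ = 29.1925
z = (110 - 124.7143)/29.1925 = -0.504

-0.504


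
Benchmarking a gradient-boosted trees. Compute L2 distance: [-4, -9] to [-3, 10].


d = √((-4+ 3)² + (-9-10)²)
  = √(1 + 361)
  = √362 = 19.0263

19.0263


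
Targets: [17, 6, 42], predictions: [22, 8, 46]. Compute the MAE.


Absolute errors: |17-22|=5, |6-8|=2, |42-46|=4
Sum = 11
MAE = 11/3 = 11/3

11/3


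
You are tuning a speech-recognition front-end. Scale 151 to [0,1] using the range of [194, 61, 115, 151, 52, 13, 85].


min=13, max=194
(151-13)/(194-13) = 138/181 = 0.7624

0.7624


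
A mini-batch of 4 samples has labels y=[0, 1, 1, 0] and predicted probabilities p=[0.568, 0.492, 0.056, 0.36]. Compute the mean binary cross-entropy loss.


L[0] = -ln(1-0.568) = -ln(0.432) = 0.8393
L[1] = -ln(0.492) = 0.7093
L[2] = -ln(0.056) = 2.8824
L[3] = -ln(1-0.36) = -ln(0.64) = 0.4463
mean = (0.8393 + 0.7093 + 2.8824 + 0.4463)/4 = 1.2193

1.2193


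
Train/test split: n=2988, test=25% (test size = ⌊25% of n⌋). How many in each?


Test = ⌊2988·25/100⌋ = 747
Train = 2988 - 747 = 2241

Train: 2241, Test: 747


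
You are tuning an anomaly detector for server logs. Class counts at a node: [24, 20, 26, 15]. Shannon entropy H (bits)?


Probabilities: [24/85, 20/85, 26/85, 15/85] ≈ [0.2824, 0.2353, 0.3059, 0.1765]
H = -((24/85)·log₂(24/85) + (20/85)·log₂(20/85) + (26/85)·log₂(26/85) + (15/85)·log₂(15/85))
  = 1.9707 bits

1.9707 bits


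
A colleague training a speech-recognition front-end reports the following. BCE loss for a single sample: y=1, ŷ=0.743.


BCE = -[y·ln(p) + (1-y)·ln(1-p)]
= -1·ln(0.743) - 0
= -ln(0.743) = 0.2971

0.2971


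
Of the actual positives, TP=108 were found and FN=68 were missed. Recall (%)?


Recall = TP/(TP+FN)
= 108/(108+68)
= 108/176 = 61.36%

61.36%


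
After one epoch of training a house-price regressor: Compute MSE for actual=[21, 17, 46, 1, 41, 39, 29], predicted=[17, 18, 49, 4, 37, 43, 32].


Squared errors: (21-17)²=16, (17-18)²=1, (46-49)²=9, (1-4)²=9, (41-37)²=16, (39-43)²=16, (29-32)²=9
Sum = 76
MSE = 76/7 = 76/7

76/7


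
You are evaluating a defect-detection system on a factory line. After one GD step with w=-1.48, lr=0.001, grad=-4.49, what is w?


w_new = w - α·∇
= -1.48 - 0.001·-4.49
= -1.48 + 0.00449
= -1.47551

-1.47551


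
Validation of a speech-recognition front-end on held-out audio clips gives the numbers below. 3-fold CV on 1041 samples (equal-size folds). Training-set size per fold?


Fold size = 1041/3 = 347
Training per fold = 1041 - 347 = 694

694
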